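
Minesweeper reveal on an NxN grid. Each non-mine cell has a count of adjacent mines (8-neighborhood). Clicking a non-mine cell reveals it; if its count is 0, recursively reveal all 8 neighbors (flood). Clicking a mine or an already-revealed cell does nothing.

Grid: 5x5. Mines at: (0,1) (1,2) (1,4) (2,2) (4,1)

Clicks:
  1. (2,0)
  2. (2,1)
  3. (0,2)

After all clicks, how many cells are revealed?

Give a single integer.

Answer: 7

Derivation:
Click 1 (2,0) count=0: revealed 6 new [(1,0) (1,1) (2,0) (2,1) (3,0) (3,1)] -> total=6
Click 2 (2,1) count=2: revealed 0 new [(none)] -> total=6
Click 3 (0,2) count=2: revealed 1 new [(0,2)] -> total=7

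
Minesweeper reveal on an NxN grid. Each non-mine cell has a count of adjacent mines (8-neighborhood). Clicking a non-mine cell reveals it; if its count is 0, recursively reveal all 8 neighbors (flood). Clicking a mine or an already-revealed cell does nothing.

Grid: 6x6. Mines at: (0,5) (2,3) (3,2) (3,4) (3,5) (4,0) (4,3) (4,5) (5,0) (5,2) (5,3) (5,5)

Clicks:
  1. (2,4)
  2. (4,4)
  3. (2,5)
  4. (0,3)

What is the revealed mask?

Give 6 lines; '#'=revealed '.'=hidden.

Answer: #####.
#####.
###.##
##....
....#.
......

Derivation:
Click 1 (2,4) count=3: revealed 1 new [(2,4)] -> total=1
Click 2 (4,4) count=6: revealed 1 new [(4,4)] -> total=2
Click 3 (2,5) count=2: revealed 1 new [(2,5)] -> total=3
Click 4 (0,3) count=0: revealed 15 new [(0,0) (0,1) (0,2) (0,3) (0,4) (1,0) (1,1) (1,2) (1,3) (1,4) (2,0) (2,1) (2,2) (3,0) (3,1)] -> total=18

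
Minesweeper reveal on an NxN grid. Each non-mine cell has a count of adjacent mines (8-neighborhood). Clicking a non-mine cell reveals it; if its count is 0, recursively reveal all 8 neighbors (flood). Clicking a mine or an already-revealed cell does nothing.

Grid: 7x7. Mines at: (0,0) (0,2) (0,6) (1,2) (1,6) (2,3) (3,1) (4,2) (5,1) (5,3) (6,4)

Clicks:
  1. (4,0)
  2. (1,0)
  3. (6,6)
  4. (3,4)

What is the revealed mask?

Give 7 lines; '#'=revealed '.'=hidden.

Click 1 (4,0) count=2: revealed 1 new [(4,0)] -> total=1
Click 2 (1,0) count=1: revealed 1 new [(1,0)] -> total=2
Click 3 (6,6) count=0: revealed 14 new [(2,4) (2,5) (2,6) (3,4) (3,5) (3,6) (4,4) (4,5) (4,6) (5,4) (5,5) (5,6) (6,5) (6,6)] -> total=16
Click 4 (3,4) count=1: revealed 0 new [(none)] -> total=16

Answer: .......
#......
....###
....###
#...###
....###
.....##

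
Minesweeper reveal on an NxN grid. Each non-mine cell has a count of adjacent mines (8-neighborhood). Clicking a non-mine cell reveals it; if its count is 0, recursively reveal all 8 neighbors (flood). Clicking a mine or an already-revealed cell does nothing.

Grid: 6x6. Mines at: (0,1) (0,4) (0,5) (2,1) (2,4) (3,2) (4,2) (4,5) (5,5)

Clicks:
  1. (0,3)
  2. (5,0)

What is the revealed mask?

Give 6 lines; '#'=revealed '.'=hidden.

Answer: ...#..
......
......
##....
##....
##....

Derivation:
Click 1 (0,3) count=1: revealed 1 new [(0,3)] -> total=1
Click 2 (5,0) count=0: revealed 6 new [(3,0) (3,1) (4,0) (4,1) (5,0) (5,1)] -> total=7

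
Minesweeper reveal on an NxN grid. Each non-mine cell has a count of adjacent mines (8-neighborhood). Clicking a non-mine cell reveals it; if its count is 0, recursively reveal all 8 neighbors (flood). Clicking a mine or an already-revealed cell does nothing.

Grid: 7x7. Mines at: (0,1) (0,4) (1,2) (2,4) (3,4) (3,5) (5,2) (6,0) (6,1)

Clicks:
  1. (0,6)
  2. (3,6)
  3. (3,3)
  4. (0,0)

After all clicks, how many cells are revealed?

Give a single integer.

Answer: 9

Derivation:
Click 1 (0,6) count=0: revealed 6 new [(0,5) (0,6) (1,5) (1,6) (2,5) (2,6)] -> total=6
Click 2 (3,6) count=1: revealed 1 new [(3,6)] -> total=7
Click 3 (3,3) count=2: revealed 1 new [(3,3)] -> total=8
Click 4 (0,0) count=1: revealed 1 new [(0,0)] -> total=9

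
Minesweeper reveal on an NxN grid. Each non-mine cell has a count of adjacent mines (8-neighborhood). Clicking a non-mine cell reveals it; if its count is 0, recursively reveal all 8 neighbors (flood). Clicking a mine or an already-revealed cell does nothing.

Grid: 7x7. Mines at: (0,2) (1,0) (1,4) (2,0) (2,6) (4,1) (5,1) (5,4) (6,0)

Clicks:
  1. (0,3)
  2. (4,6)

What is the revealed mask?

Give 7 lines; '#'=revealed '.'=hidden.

Answer: ...#...
.......
.......
.....##
.....##
.....##
.....##

Derivation:
Click 1 (0,3) count=2: revealed 1 new [(0,3)] -> total=1
Click 2 (4,6) count=0: revealed 8 new [(3,5) (3,6) (4,5) (4,6) (5,5) (5,6) (6,5) (6,6)] -> total=9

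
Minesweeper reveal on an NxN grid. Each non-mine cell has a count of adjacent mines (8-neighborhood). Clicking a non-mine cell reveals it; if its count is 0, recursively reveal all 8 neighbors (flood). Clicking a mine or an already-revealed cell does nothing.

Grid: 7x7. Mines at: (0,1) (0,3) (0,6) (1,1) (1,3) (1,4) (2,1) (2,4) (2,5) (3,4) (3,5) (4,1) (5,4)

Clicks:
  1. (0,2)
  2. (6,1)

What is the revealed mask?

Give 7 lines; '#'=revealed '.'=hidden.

Click 1 (0,2) count=4: revealed 1 new [(0,2)] -> total=1
Click 2 (6,1) count=0: revealed 8 new [(5,0) (5,1) (5,2) (5,3) (6,0) (6,1) (6,2) (6,3)] -> total=9

Answer: ..#....
.......
.......
.......
.......
####...
####...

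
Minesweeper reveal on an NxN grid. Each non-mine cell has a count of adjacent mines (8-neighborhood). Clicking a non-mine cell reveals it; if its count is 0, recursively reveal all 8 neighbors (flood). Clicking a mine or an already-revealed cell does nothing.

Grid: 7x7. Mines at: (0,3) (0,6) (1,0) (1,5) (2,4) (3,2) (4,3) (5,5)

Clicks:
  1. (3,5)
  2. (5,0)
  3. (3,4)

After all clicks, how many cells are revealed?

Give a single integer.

Answer: 19

Derivation:
Click 1 (3,5) count=1: revealed 1 new [(3,5)] -> total=1
Click 2 (5,0) count=0: revealed 17 new [(2,0) (2,1) (3,0) (3,1) (4,0) (4,1) (4,2) (5,0) (5,1) (5,2) (5,3) (5,4) (6,0) (6,1) (6,2) (6,3) (6,4)] -> total=18
Click 3 (3,4) count=2: revealed 1 new [(3,4)] -> total=19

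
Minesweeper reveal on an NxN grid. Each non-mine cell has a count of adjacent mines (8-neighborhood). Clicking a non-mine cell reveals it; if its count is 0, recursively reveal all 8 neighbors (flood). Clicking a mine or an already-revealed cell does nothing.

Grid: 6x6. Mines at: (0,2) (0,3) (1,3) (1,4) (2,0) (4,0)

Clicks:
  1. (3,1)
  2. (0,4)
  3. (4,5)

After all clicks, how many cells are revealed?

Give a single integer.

Answer: 21

Derivation:
Click 1 (3,1) count=2: revealed 1 new [(3,1)] -> total=1
Click 2 (0,4) count=3: revealed 1 new [(0,4)] -> total=2
Click 3 (4,5) count=0: revealed 19 new [(2,1) (2,2) (2,3) (2,4) (2,5) (3,2) (3,3) (3,4) (3,5) (4,1) (4,2) (4,3) (4,4) (4,5) (5,1) (5,2) (5,3) (5,4) (5,5)] -> total=21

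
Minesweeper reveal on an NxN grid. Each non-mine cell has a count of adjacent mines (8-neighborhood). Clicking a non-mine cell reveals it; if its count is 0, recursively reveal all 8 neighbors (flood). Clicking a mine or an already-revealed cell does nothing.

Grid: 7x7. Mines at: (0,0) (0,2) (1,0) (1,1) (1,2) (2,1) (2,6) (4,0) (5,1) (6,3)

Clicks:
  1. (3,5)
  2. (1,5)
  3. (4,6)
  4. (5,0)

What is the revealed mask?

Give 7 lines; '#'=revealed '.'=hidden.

Answer: ...####
...####
..####.
..#####
..#####
#.#####
....###

Derivation:
Click 1 (3,5) count=1: revealed 1 new [(3,5)] -> total=1
Click 2 (1,5) count=1: revealed 1 new [(1,5)] -> total=2
Click 3 (4,6) count=0: revealed 28 new [(0,3) (0,4) (0,5) (0,6) (1,3) (1,4) (1,6) (2,2) (2,3) (2,4) (2,5) (3,2) (3,3) (3,4) (3,6) (4,2) (4,3) (4,4) (4,5) (4,6) (5,2) (5,3) (5,4) (5,5) (5,6) (6,4) (6,5) (6,6)] -> total=30
Click 4 (5,0) count=2: revealed 1 new [(5,0)] -> total=31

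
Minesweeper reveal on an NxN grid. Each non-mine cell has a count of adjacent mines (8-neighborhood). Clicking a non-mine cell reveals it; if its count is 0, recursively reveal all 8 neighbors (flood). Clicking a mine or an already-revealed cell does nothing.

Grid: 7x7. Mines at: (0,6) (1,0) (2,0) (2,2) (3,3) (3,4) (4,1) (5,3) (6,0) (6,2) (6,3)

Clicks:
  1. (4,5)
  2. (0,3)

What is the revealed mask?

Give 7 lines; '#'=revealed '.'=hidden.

Answer: .#####.
.#####.
...###.
.......
.....#.
.......
.......

Derivation:
Click 1 (4,5) count=1: revealed 1 new [(4,5)] -> total=1
Click 2 (0,3) count=0: revealed 13 new [(0,1) (0,2) (0,3) (0,4) (0,5) (1,1) (1,2) (1,3) (1,4) (1,5) (2,3) (2,4) (2,5)] -> total=14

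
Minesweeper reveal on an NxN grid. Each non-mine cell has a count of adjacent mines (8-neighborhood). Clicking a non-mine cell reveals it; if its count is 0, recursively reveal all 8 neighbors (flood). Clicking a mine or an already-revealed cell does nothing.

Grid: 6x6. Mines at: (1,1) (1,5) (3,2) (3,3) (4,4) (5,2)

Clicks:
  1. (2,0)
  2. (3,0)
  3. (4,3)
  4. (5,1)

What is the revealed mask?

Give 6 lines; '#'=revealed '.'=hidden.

Answer: ......
......
##....
##....
##.#..
##....

Derivation:
Click 1 (2,0) count=1: revealed 1 new [(2,0)] -> total=1
Click 2 (3,0) count=0: revealed 7 new [(2,1) (3,0) (3,1) (4,0) (4,1) (5,0) (5,1)] -> total=8
Click 3 (4,3) count=4: revealed 1 new [(4,3)] -> total=9
Click 4 (5,1) count=1: revealed 0 new [(none)] -> total=9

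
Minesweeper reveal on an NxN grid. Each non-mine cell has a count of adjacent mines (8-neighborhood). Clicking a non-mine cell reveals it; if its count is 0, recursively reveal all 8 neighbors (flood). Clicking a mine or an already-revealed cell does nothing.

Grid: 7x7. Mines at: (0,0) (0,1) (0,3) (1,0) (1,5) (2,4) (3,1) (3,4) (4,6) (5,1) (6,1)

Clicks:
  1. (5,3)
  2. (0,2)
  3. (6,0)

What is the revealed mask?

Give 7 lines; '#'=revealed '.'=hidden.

Click 1 (5,3) count=0: revealed 14 new [(4,2) (4,3) (4,4) (4,5) (5,2) (5,3) (5,4) (5,5) (5,6) (6,2) (6,3) (6,4) (6,5) (6,6)] -> total=14
Click 2 (0,2) count=2: revealed 1 new [(0,2)] -> total=15
Click 3 (6,0) count=2: revealed 1 new [(6,0)] -> total=16

Answer: ..#....
.......
.......
.......
..####.
..#####
#.#####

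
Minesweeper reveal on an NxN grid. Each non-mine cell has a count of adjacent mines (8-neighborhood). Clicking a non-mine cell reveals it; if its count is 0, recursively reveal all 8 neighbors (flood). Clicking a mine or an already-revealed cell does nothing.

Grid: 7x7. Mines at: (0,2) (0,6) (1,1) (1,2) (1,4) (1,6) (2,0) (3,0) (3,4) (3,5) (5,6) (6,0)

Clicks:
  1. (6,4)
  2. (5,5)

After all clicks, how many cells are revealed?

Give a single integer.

Click 1 (6,4) count=0: revealed 21 new [(2,1) (2,2) (2,3) (3,1) (3,2) (3,3) (4,1) (4,2) (4,3) (4,4) (4,5) (5,1) (5,2) (5,3) (5,4) (5,5) (6,1) (6,2) (6,3) (6,4) (6,5)] -> total=21
Click 2 (5,5) count=1: revealed 0 new [(none)] -> total=21

Answer: 21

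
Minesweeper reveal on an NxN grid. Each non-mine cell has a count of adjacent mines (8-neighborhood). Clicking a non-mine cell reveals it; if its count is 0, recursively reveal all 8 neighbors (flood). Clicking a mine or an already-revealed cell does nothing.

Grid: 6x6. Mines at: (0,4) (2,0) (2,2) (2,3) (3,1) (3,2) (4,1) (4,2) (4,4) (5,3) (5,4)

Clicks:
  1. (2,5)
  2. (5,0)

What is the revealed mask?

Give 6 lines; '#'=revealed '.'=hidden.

Answer: ......
....##
....##
....##
......
#.....

Derivation:
Click 1 (2,5) count=0: revealed 6 new [(1,4) (1,5) (2,4) (2,5) (3,4) (3,5)] -> total=6
Click 2 (5,0) count=1: revealed 1 new [(5,0)] -> total=7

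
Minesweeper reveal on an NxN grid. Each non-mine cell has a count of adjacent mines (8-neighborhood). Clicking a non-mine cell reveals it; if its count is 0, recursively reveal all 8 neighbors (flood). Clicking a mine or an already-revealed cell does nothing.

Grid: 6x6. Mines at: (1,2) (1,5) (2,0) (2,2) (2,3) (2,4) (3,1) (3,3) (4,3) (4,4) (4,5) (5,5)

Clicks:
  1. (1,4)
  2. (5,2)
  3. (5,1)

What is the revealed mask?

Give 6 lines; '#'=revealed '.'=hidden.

Click 1 (1,4) count=3: revealed 1 new [(1,4)] -> total=1
Click 2 (5,2) count=1: revealed 1 new [(5,2)] -> total=2
Click 3 (5,1) count=0: revealed 5 new [(4,0) (4,1) (4,2) (5,0) (5,1)] -> total=7

Answer: ......
....#.
......
......
###...
###...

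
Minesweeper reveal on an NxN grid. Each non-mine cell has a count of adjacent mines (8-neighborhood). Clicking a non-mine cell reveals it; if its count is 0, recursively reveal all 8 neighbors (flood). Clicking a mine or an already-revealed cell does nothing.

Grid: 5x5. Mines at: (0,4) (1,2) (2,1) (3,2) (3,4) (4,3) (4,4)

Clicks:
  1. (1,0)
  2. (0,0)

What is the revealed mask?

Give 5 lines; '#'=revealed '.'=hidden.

Answer: ##...
##...
.....
.....
.....

Derivation:
Click 1 (1,0) count=1: revealed 1 new [(1,0)] -> total=1
Click 2 (0,0) count=0: revealed 3 new [(0,0) (0,1) (1,1)] -> total=4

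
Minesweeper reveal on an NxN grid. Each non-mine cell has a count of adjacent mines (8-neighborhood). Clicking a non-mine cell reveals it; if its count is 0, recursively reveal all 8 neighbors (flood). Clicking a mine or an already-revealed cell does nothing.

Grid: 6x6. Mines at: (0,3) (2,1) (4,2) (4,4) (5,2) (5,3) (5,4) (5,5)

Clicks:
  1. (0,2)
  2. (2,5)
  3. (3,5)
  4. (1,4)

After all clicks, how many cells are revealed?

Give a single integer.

Answer: 15

Derivation:
Click 1 (0,2) count=1: revealed 1 new [(0,2)] -> total=1
Click 2 (2,5) count=0: revealed 14 new [(0,4) (0,5) (1,2) (1,3) (1,4) (1,5) (2,2) (2,3) (2,4) (2,5) (3,2) (3,3) (3,4) (3,5)] -> total=15
Click 3 (3,5) count=1: revealed 0 new [(none)] -> total=15
Click 4 (1,4) count=1: revealed 0 new [(none)] -> total=15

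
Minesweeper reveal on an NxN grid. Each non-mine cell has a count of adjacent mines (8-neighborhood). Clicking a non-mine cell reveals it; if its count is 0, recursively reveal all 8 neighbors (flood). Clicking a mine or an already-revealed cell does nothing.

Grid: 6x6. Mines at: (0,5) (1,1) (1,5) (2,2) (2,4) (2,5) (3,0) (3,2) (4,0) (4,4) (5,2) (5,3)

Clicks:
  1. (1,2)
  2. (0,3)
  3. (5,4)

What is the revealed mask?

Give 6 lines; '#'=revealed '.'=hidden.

Click 1 (1,2) count=2: revealed 1 new [(1,2)] -> total=1
Click 2 (0,3) count=0: revealed 5 new [(0,2) (0,3) (0,4) (1,3) (1,4)] -> total=6
Click 3 (5,4) count=2: revealed 1 new [(5,4)] -> total=7

Answer: ..###.
..###.
......
......
......
....#.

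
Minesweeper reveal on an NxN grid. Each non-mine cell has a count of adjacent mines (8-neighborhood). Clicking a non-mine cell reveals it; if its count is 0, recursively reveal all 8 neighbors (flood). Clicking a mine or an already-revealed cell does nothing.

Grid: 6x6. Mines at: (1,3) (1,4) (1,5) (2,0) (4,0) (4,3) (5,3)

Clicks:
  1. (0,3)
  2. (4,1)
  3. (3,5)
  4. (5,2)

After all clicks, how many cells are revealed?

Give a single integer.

Click 1 (0,3) count=2: revealed 1 new [(0,3)] -> total=1
Click 2 (4,1) count=1: revealed 1 new [(4,1)] -> total=2
Click 3 (3,5) count=0: revealed 8 new [(2,4) (2,5) (3,4) (3,5) (4,4) (4,5) (5,4) (5,5)] -> total=10
Click 4 (5,2) count=2: revealed 1 new [(5,2)] -> total=11

Answer: 11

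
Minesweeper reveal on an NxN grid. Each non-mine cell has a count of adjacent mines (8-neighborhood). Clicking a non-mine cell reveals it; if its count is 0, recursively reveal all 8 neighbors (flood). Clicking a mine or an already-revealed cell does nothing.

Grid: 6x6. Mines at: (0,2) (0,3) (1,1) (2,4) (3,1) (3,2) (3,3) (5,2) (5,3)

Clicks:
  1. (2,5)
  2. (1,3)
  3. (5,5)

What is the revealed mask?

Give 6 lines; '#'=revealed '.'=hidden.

Click 1 (2,5) count=1: revealed 1 new [(2,5)] -> total=1
Click 2 (1,3) count=3: revealed 1 new [(1,3)] -> total=2
Click 3 (5,5) count=0: revealed 6 new [(3,4) (3,5) (4,4) (4,5) (5,4) (5,5)] -> total=8

Answer: ......
...#..
.....#
....##
....##
....##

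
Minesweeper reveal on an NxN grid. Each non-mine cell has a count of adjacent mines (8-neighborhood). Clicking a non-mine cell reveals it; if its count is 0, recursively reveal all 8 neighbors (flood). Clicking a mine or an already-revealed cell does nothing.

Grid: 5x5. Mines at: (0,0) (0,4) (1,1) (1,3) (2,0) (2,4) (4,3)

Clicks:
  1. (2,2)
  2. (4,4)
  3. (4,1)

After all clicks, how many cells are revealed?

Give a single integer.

Answer: 8

Derivation:
Click 1 (2,2) count=2: revealed 1 new [(2,2)] -> total=1
Click 2 (4,4) count=1: revealed 1 new [(4,4)] -> total=2
Click 3 (4,1) count=0: revealed 6 new [(3,0) (3,1) (3,2) (4,0) (4,1) (4,2)] -> total=8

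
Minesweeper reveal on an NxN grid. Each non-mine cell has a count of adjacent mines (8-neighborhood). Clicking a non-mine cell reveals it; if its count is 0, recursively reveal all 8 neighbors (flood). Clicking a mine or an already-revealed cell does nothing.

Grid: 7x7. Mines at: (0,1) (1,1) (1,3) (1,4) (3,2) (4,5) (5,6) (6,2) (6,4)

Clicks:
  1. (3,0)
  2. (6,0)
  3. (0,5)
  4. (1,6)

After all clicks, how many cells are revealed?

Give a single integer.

Click 1 (3,0) count=0: revealed 10 new [(2,0) (2,1) (3,0) (3,1) (4,0) (4,1) (5,0) (5,1) (6,0) (6,1)] -> total=10
Click 2 (6,0) count=0: revealed 0 new [(none)] -> total=10
Click 3 (0,5) count=1: revealed 1 new [(0,5)] -> total=11
Click 4 (1,6) count=0: revealed 7 new [(0,6) (1,5) (1,6) (2,5) (2,6) (3,5) (3,6)] -> total=18

Answer: 18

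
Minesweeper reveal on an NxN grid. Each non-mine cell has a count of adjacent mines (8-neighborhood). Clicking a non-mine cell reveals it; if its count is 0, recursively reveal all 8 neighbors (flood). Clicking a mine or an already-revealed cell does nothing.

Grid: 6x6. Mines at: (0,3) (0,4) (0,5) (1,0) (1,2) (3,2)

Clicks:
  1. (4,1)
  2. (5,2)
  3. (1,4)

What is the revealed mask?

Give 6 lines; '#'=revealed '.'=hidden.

Click 1 (4,1) count=1: revealed 1 new [(4,1)] -> total=1
Click 2 (5,2) count=0: revealed 24 new [(1,3) (1,4) (1,5) (2,0) (2,1) (2,3) (2,4) (2,5) (3,0) (3,1) (3,3) (3,4) (3,5) (4,0) (4,2) (4,3) (4,4) (4,5) (5,0) (5,1) (5,2) (5,3) (5,4) (5,5)] -> total=25
Click 3 (1,4) count=3: revealed 0 new [(none)] -> total=25

Answer: ......
...###
##.###
##.###
######
######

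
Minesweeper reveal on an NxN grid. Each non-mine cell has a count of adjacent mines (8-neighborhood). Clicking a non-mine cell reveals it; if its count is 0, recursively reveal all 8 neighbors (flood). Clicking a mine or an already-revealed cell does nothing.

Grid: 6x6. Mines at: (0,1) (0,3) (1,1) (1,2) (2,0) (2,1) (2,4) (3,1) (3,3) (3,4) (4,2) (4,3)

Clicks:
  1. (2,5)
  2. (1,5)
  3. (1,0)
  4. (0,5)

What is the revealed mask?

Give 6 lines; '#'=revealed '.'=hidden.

Click 1 (2,5) count=2: revealed 1 new [(2,5)] -> total=1
Click 2 (1,5) count=1: revealed 1 new [(1,5)] -> total=2
Click 3 (1,0) count=4: revealed 1 new [(1,0)] -> total=3
Click 4 (0,5) count=0: revealed 3 new [(0,4) (0,5) (1,4)] -> total=6

Answer: ....##
#...##
.....#
......
......
......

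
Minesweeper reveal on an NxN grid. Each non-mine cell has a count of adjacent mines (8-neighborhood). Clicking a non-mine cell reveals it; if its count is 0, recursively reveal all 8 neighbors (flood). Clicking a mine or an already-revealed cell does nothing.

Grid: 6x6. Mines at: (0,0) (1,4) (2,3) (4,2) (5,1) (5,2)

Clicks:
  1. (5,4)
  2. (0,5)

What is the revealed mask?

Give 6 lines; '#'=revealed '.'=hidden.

Answer: .....#
......
....##
...###
...###
...###

Derivation:
Click 1 (5,4) count=0: revealed 11 new [(2,4) (2,5) (3,3) (3,4) (3,5) (4,3) (4,4) (4,5) (5,3) (5,4) (5,5)] -> total=11
Click 2 (0,5) count=1: revealed 1 new [(0,5)] -> total=12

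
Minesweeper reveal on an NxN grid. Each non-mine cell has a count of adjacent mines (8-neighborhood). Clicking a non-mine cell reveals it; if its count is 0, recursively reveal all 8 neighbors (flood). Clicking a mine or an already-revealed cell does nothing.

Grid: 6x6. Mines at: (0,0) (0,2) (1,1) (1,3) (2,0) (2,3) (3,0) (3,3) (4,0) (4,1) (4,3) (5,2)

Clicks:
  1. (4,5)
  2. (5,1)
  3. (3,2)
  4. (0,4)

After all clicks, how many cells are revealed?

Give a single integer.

Answer: 14

Derivation:
Click 1 (4,5) count=0: revealed 12 new [(0,4) (0,5) (1,4) (1,5) (2,4) (2,5) (3,4) (3,5) (4,4) (4,5) (5,4) (5,5)] -> total=12
Click 2 (5,1) count=3: revealed 1 new [(5,1)] -> total=13
Click 3 (3,2) count=4: revealed 1 new [(3,2)] -> total=14
Click 4 (0,4) count=1: revealed 0 new [(none)] -> total=14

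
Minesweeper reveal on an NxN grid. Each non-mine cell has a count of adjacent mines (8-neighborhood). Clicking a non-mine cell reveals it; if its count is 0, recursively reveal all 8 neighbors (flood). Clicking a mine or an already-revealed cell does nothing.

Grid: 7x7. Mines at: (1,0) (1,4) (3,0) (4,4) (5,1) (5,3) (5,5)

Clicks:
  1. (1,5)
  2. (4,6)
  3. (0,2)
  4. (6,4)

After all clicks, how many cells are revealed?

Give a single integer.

Answer: 18

Derivation:
Click 1 (1,5) count=1: revealed 1 new [(1,5)] -> total=1
Click 2 (4,6) count=1: revealed 1 new [(4,6)] -> total=2
Click 3 (0,2) count=0: revealed 15 new [(0,1) (0,2) (0,3) (1,1) (1,2) (1,3) (2,1) (2,2) (2,3) (3,1) (3,2) (3,3) (4,1) (4,2) (4,3)] -> total=17
Click 4 (6,4) count=2: revealed 1 new [(6,4)] -> total=18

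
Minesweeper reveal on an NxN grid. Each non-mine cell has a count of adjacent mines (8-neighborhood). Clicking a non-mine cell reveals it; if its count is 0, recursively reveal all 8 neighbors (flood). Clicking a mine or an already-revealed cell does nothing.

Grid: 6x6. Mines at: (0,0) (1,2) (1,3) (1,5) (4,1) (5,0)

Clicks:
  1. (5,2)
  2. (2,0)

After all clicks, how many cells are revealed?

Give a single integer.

Click 1 (5,2) count=1: revealed 1 new [(5,2)] -> total=1
Click 2 (2,0) count=0: revealed 6 new [(1,0) (1,1) (2,0) (2,1) (3,0) (3,1)] -> total=7

Answer: 7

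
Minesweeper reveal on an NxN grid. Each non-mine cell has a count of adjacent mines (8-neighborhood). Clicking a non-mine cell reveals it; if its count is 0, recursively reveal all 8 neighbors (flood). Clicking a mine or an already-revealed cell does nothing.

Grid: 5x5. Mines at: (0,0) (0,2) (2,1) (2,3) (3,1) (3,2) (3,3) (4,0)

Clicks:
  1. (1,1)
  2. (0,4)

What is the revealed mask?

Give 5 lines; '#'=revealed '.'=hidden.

Click 1 (1,1) count=3: revealed 1 new [(1,1)] -> total=1
Click 2 (0,4) count=0: revealed 4 new [(0,3) (0,4) (1,3) (1,4)] -> total=5

Answer: ...##
.#.##
.....
.....
.....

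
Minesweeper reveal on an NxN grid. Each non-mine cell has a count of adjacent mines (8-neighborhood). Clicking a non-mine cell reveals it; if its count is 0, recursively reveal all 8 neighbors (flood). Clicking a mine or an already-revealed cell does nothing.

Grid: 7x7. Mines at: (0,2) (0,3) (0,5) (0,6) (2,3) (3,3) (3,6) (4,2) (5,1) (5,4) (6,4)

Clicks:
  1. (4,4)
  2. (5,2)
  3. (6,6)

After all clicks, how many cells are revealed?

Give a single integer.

Click 1 (4,4) count=2: revealed 1 new [(4,4)] -> total=1
Click 2 (5,2) count=2: revealed 1 new [(5,2)] -> total=2
Click 3 (6,6) count=0: revealed 6 new [(4,5) (4,6) (5,5) (5,6) (6,5) (6,6)] -> total=8

Answer: 8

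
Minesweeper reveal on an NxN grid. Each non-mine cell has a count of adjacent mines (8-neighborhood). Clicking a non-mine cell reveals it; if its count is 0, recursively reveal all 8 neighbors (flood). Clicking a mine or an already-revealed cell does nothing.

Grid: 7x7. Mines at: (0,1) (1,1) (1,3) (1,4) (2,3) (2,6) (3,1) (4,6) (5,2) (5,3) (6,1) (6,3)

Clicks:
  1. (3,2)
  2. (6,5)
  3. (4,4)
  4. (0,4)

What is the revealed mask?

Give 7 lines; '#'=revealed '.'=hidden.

Answer: ....#..
.......
.......
..#....
....#..
....###
....###

Derivation:
Click 1 (3,2) count=2: revealed 1 new [(3,2)] -> total=1
Click 2 (6,5) count=0: revealed 6 new [(5,4) (5,5) (5,6) (6,4) (6,5) (6,6)] -> total=7
Click 3 (4,4) count=1: revealed 1 new [(4,4)] -> total=8
Click 4 (0,4) count=2: revealed 1 new [(0,4)] -> total=9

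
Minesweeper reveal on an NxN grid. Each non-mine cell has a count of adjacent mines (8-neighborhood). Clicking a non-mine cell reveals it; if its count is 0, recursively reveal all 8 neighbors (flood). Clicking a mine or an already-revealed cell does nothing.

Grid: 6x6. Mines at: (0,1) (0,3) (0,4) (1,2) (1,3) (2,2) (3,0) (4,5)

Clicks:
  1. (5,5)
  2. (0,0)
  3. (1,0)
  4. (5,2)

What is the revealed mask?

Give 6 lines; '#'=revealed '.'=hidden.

Click 1 (5,5) count=1: revealed 1 new [(5,5)] -> total=1
Click 2 (0,0) count=1: revealed 1 new [(0,0)] -> total=2
Click 3 (1,0) count=1: revealed 1 new [(1,0)] -> total=3
Click 4 (5,2) count=0: revealed 14 new [(3,1) (3,2) (3,3) (3,4) (4,0) (4,1) (4,2) (4,3) (4,4) (5,0) (5,1) (5,2) (5,3) (5,4)] -> total=17

Answer: #.....
#.....
......
.####.
#####.
######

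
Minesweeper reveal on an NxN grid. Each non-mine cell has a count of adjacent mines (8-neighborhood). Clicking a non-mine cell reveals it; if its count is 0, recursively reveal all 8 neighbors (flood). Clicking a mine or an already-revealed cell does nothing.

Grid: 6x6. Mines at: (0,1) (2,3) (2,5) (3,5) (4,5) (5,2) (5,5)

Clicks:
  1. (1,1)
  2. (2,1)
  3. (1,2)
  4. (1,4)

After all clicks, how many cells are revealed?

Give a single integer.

Answer: 15

Derivation:
Click 1 (1,1) count=1: revealed 1 new [(1,1)] -> total=1
Click 2 (2,1) count=0: revealed 13 new [(1,0) (1,2) (2,0) (2,1) (2,2) (3,0) (3,1) (3,2) (4,0) (4,1) (4,2) (5,0) (5,1)] -> total=14
Click 3 (1,2) count=2: revealed 0 new [(none)] -> total=14
Click 4 (1,4) count=2: revealed 1 new [(1,4)] -> total=15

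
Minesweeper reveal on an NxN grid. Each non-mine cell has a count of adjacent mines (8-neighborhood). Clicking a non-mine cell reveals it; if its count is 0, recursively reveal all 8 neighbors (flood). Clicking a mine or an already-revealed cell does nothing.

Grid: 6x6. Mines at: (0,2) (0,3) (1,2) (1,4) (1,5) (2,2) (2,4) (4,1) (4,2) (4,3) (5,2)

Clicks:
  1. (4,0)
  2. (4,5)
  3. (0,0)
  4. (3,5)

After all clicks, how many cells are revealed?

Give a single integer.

Click 1 (4,0) count=1: revealed 1 new [(4,0)] -> total=1
Click 2 (4,5) count=0: revealed 6 new [(3,4) (3,5) (4,4) (4,5) (5,4) (5,5)] -> total=7
Click 3 (0,0) count=0: revealed 8 new [(0,0) (0,1) (1,0) (1,1) (2,0) (2,1) (3,0) (3,1)] -> total=15
Click 4 (3,5) count=1: revealed 0 new [(none)] -> total=15

Answer: 15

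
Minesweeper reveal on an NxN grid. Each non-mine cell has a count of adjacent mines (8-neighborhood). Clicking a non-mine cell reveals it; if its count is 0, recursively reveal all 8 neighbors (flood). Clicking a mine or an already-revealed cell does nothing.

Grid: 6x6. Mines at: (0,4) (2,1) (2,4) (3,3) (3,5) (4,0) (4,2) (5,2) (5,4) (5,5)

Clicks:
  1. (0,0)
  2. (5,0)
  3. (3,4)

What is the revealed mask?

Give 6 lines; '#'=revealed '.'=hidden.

Click 1 (0,0) count=0: revealed 8 new [(0,0) (0,1) (0,2) (0,3) (1,0) (1,1) (1,2) (1,3)] -> total=8
Click 2 (5,0) count=1: revealed 1 new [(5,0)] -> total=9
Click 3 (3,4) count=3: revealed 1 new [(3,4)] -> total=10

Answer: ####..
####..
......
....#.
......
#.....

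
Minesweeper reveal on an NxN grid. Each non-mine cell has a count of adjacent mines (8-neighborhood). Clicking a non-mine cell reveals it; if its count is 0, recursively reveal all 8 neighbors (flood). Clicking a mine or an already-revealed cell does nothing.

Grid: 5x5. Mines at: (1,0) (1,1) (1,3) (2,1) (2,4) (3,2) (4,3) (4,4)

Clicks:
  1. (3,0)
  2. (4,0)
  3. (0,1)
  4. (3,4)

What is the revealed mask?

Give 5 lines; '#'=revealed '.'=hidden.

Click 1 (3,0) count=1: revealed 1 new [(3,0)] -> total=1
Click 2 (4,0) count=0: revealed 3 new [(3,1) (4,0) (4,1)] -> total=4
Click 3 (0,1) count=2: revealed 1 new [(0,1)] -> total=5
Click 4 (3,4) count=3: revealed 1 new [(3,4)] -> total=6

Answer: .#...
.....
.....
##..#
##...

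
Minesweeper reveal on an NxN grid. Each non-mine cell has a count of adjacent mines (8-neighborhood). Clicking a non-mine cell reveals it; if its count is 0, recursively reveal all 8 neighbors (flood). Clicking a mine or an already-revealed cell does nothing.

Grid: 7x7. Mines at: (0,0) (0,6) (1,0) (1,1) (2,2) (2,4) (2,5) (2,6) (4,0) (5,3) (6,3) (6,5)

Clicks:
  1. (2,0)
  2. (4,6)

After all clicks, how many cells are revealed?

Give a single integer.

Click 1 (2,0) count=2: revealed 1 new [(2,0)] -> total=1
Click 2 (4,6) count=0: revealed 9 new [(3,4) (3,5) (3,6) (4,4) (4,5) (4,6) (5,4) (5,5) (5,6)] -> total=10

Answer: 10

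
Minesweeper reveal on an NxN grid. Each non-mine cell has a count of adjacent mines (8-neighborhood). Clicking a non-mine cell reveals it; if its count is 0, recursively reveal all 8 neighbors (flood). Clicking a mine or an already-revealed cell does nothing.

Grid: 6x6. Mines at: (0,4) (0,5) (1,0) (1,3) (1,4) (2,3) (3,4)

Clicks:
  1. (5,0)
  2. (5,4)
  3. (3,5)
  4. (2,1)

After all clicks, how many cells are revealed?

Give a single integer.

Click 1 (5,0) count=0: revealed 19 new [(2,0) (2,1) (2,2) (3,0) (3,1) (3,2) (3,3) (4,0) (4,1) (4,2) (4,3) (4,4) (4,5) (5,0) (5,1) (5,2) (5,3) (5,4) (5,5)] -> total=19
Click 2 (5,4) count=0: revealed 0 new [(none)] -> total=19
Click 3 (3,5) count=1: revealed 1 new [(3,5)] -> total=20
Click 4 (2,1) count=1: revealed 0 new [(none)] -> total=20

Answer: 20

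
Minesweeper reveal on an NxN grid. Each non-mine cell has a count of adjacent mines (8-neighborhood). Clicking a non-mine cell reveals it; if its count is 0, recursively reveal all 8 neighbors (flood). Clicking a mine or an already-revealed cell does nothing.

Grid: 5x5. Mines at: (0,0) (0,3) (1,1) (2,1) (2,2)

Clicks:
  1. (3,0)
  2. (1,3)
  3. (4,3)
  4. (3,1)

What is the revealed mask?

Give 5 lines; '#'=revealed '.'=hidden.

Click 1 (3,0) count=1: revealed 1 new [(3,0)] -> total=1
Click 2 (1,3) count=2: revealed 1 new [(1,3)] -> total=2
Click 3 (4,3) count=0: revealed 12 new [(1,4) (2,3) (2,4) (3,1) (3,2) (3,3) (3,4) (4,0) (4,1) (4,2) (4,3) (4,4)] -> total=14
Click 4 (3,1) count=2: revealed 0 new [(none)] -> total=14

Answer: .....
...##
...##
#####
#####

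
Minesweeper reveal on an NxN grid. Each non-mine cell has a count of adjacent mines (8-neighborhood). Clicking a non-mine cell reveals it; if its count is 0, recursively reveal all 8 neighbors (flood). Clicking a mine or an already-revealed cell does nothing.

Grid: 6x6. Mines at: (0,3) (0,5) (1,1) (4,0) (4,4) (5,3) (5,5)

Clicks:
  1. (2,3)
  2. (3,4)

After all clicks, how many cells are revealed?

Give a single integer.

Click 1 (2,3) count=0: revealed 17 new [(1,2) (1,3) (1,4) (1,5) (2,1) (2,2) (2,3) (2,4) (2,5) (3,1) (3,2) (3,3) (3,4) (3,5) (4,1) (4,2) (4,3)] -> total=17
Click 2 (3,4) count=1: revealed 0 new [(none)] -> total=17

Answer: 17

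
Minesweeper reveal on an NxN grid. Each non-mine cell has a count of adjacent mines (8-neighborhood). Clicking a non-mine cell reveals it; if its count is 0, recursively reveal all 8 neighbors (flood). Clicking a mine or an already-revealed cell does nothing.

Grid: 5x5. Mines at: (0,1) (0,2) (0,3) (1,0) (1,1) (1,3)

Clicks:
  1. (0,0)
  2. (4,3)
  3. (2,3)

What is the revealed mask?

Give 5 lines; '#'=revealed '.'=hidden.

Click 1 (0,0) count=3: revealed 1 new [(0,0)] -> total=1
Click 2 (4,3) count=0: revealed 15 new [(2,0) (2,1) (2,2) (2,3) (2,4) (3,0) (3,1) (3,2) (3,3) (3,4) (4,0) (4,1) (4,2) (4,3) (4,4)] -> total=16
Click 3 (2,3) count=1: revealed 0 new [(none)] -> total=16

Answer: #....
.....
#####
#####
#####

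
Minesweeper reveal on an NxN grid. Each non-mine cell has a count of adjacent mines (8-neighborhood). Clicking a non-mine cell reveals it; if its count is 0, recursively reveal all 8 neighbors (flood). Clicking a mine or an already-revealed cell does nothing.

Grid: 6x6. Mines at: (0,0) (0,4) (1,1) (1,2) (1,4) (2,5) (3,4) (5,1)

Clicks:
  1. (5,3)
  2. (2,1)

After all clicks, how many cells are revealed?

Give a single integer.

Click 1 (5,3) count=0: revealed 8 new [(4,2) (4,3) (4,4) (4,5) (5,2) (5,3) (5,4) (5,5)] -> total=8
Click 2 (2,1) count=2: revealed 1 new [(2,1)] -> total=9

Answer: 9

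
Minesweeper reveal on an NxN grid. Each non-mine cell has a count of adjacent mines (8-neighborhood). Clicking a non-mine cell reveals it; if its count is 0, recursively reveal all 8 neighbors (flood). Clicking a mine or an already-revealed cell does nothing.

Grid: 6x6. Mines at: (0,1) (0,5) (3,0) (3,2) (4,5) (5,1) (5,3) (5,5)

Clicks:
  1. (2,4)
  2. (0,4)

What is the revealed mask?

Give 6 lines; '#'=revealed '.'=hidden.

Answer: ..###.
..####
..####
...###
......
......

Derivation:
Click 1 (2,4) count=0: revealed 14 new [(0,2) (0,3) (0,4) (1,2) (1,3) (1,4) (1,5) (2,2) (2,3) (2,4) (2,5) (3,3) (3,4) (3,5)] -> total=14
Click 2 (0,4) count=1: revealed 0 new [(none)] -> total=14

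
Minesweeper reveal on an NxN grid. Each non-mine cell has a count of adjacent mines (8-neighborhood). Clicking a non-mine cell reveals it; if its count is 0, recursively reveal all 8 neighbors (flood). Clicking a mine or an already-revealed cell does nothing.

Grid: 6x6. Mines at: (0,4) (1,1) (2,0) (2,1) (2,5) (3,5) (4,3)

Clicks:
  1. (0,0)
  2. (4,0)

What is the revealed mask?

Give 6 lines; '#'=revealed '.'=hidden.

Answer: #.....
......
......
###...
###...
###...

Derivation:
Click 1 (0,0) count=1: revealed 1 new [(0,0)] -> total=1
Click 2 (4,0) count=0: revealed 9 new [(3,0) (3,1) (3,2) (4,0) (4,1) (4,2) (5,0) (5,1) (5,2)] -> total=10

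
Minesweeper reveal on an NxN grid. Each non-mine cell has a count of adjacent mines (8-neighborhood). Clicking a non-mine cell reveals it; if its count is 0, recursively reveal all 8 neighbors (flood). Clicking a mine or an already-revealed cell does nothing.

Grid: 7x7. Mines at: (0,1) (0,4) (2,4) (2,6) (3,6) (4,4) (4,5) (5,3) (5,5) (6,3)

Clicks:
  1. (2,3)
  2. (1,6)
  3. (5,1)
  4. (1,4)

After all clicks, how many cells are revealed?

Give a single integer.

Answer: 24

Derivation:
Click 1 (2,3) count=1: revealed 1 new [(2,3)] -> total=1
Click 2 (1,6) count=1: revealed 1 new [(1,6)] -> total=2
Click 3 (5,1) count=0: revealed 21 new [(1,0) (1,1) (1,2) (1,3) (2,0) (2,1) (2,2) (3,0) (3,1) (3,2) (3,3) (4,0) (4,1) (4,2) (4,3) (5,0) (5,1) (5,2) (6,0) (6,1) (6,2)] -> total=23
Click 4 (1,4) count=2: revealed 1 new [(1,4)] -> total=24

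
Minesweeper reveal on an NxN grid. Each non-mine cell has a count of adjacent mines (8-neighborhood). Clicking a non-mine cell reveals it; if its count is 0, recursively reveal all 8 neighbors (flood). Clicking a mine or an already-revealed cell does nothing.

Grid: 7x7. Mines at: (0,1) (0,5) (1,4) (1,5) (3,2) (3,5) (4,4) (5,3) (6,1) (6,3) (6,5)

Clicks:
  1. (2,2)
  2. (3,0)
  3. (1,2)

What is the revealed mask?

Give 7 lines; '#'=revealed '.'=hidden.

Answer: .......
###....
###....
##.....
##.....
##.....
.......

Derivation:
Click 1 (2,2) count=1: revealed 1 new [(2,2)] -> total=1
Click 2 (3,0) count=0: revealed 10 new [(1,0) (1,1) (2,0) (2,1) (3,0) (3,1) (4,0) (4,1) (5,0) (5,1)] -> total=11
Click 3 (1,2) count=1: revealed 1 new [(1,2)] -> total=12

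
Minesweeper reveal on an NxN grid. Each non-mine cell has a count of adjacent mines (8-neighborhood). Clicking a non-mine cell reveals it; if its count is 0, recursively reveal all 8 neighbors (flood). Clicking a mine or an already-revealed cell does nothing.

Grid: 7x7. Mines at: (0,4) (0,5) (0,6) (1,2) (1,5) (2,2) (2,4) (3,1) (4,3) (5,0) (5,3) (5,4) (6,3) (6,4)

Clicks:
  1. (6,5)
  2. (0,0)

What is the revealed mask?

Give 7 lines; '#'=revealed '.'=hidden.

Answer: ##.....
##.....
##.....
.......
.......
.......
.....#.

Derivation:
Click 1 (6,5) count=2: revealed 1 new [(6,5)] -> total=1
Click 2 (0,0) count=0: revealed 6 new [(0,0) (0,1) (1,0) (1,1) (2,0) (2,1)] -> total=7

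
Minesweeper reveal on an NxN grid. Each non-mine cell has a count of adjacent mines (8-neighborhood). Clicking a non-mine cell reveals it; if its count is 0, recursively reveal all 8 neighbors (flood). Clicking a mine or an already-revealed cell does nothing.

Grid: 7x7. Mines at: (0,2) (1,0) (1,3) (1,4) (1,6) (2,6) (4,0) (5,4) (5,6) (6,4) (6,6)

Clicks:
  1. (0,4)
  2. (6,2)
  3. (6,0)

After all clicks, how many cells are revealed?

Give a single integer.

Click 1 (0,4) count=2: revealed 1 new [(0,4)] -> total=1
Click 2 (6,2) count=0: revealed 23 new [(2,1) (2,2) (2,3) (2,4) (2,5) (3,1) (3,2) (3,3) (3,4) (3,5) (4,1) (4,2) (4,3) (4,4) (4,5) (5,0) (5,1) (5,2) (5,3) (6,0) (6,1) (6,2) (6,3)] -> total=24
Click 3 (6,0) count=0: revealed 0 new [(none)] -> total=24

Answer: 24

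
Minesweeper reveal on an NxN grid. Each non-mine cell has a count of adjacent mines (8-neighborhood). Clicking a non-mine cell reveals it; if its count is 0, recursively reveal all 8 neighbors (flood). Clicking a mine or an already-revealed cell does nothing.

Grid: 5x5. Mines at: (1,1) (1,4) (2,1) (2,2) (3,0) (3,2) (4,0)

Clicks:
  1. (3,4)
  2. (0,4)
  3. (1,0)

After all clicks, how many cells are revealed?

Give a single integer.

Answer: 8

Derivation:
Click 1 (3,4) count=0: revealed 6 new [(2,3) (2,4) (3,3) (3,4) (4,3) (4,4)] -> total=6
Click 2 (0,4) count=1: revealed 1 new [(0,4)] -> total=7
Click 3 (1,0) count=2: revealed 1 new [(1,0)] -> total=8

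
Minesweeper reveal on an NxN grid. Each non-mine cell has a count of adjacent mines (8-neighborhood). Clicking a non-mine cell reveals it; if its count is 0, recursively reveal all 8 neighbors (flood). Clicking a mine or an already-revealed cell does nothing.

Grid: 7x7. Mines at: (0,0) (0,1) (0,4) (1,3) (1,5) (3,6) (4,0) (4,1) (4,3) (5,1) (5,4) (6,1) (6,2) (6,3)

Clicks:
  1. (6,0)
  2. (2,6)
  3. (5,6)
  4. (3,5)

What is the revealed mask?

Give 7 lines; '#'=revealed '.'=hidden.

Click 1 (6,0) count=2: revealed 1 new [(6,0)] -> total=1
Click 2 (2,6) count=2: revealed 1 new [(2,6)] -> total=2
Click 3 (5,6) count=0: revealed 6 new [(4,5) (4,6) (5,5) (5,6) (6,5) (6,6)] -> total=8
Click 4 (3,5) count=1: revealed 1 new [(3,5)] -> total=9

Answer: .......
.......
......#
.....#.
.....##
.....##
#....##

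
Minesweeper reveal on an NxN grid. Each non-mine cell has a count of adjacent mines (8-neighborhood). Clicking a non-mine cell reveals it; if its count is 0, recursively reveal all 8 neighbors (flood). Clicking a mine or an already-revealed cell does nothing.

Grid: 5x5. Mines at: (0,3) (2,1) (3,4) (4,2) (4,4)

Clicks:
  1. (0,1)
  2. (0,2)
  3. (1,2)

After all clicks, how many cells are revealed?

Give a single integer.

Click 1 (0,1) count=0: revealed 6 new [(0,0) (0,1) (0,2) (1,0) (1,1) (1,2)] -> total=6
Click 2 (0,2) count=1: revealed 0 new [(none)] -> total=6
Click 3 (1,2) count=2: revealed 0 new [(none)] -> total=6

Answer: 6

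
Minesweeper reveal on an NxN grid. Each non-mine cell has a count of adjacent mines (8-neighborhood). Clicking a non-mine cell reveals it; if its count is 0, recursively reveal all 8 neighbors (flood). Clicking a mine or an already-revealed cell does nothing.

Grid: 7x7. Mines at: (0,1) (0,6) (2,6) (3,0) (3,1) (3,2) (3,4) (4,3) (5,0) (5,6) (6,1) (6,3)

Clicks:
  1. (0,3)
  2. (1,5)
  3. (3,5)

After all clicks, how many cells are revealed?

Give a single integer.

Click 1 (0,3) count=0: revealed 12 new [(0,2) (0,3) (0,4) (0,5) (1,2) (1,3) (1,4) (1,5) (2,2) (2,3) (2,4) (2,5)] -> total=12
Click 2 (1,5) count=2: revealed 0 new [(none)] -> total=12
Click 3 (3,5) count=2: revealed 1 new [(3,5)] -> total=13

Answer: 13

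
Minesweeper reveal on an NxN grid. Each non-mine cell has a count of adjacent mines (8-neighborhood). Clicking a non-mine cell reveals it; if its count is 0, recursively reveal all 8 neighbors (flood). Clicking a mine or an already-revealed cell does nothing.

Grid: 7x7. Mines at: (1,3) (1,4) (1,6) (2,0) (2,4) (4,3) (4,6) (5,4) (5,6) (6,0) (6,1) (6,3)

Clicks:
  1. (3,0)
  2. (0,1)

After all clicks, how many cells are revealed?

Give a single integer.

Click 1 (3,0) count=1: revealed 1 new [(3,0)] -> total=1
Click 2 (0,1) count=0: revealed 6 new [(0,0) (0,1) (0,2) (1,0) (1,1) (1,2)] -> total=7

Answer: 7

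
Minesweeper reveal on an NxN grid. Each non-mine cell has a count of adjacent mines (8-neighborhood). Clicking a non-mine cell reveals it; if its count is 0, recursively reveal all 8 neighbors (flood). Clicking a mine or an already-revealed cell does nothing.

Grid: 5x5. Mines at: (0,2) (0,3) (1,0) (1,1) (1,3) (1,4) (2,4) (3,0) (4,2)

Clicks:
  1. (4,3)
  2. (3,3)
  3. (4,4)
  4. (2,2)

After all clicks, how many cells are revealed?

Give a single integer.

Answer: 5

Derivation:
Click 1 (4,3) count=1: revealed 1 new [(4,3)] -> total=1
Click 2 (3,3) count=2: revealed 1 new [(3,3)] -> total=2
Click 3 (4,4) count=0: revealed 2 new [(3,4) (4,4)] -> total=4
Click 4 (2,2) count=2: revealed 1 new [(2,2)] -> total=5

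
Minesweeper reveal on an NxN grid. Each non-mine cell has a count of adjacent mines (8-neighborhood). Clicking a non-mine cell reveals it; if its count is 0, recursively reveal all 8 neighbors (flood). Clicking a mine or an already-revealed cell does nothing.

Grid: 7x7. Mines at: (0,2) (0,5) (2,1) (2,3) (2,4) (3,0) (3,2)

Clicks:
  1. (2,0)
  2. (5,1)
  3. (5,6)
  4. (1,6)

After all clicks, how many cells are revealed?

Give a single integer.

Click 1 (2,0) count=2: revealed 1 new [(2,0)] -> total=1
Click 2 (5,1) count=0: revealed 29 new [(1,5) (1,6) (2,5) (2,6) (3,3) (3,4) (3,5) (3,6) (4,0) (4,1) (4,2) (4,3) (4,4) (4,5) (4,6) (5,0) (5,1) (5,2) (5,3) (5,4) (5,5) (5,6) (6,0) (6,1) (6,2) (6,3) (6,4) (6,5) (6,6)] -> total=30
Click 3 (5,6) count=0: revealed 0 new [(none)] -> total=30
Click 4 (1,6) count=1: revealed 0 new [(none)] -> total=30

Answer: 30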